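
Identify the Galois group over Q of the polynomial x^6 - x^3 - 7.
S_3 x S_3, the direct product S_3 x S_3 in its degree-6 action

The polynomial f is an irreducible sextic over Q, so G = Gal(f/Q) is one of the 16 transitive subgroups 6T1, ..., 6T16 of S_6. The discriminant of f is 871199469, which is not a perfect square, so G is not contained in A_6. The transitive groups of degree 6 not contained in A_6 are: C_6 (6T1, order 6), S_3 (6T2, order 6), D_6 (6T3, order 12), C_3 x S_3 (6T5, order 18), A_4 x C_2 (6T6, order 24), S_4 (6T8, order 24), S_3 x S_3 (6T9, order 36), S_4 x C_2 (6T11, order 48), (S_3 x S_3) : C_2 (6T13, order 72), PGL(2,5) (6T14, order 120), S_6 (6T16, order 720). By Dedekind's theorem, for a prime p not dividing disc(f) the degrees of the irreducible factors of f mod p form the cycle type of an element of G. Factoring f modulo the 16 such primes p <= 67 (skipping 3, 7, 29, which divide the discriminant), each new pattern first appears at: mod 2: f = (x^6 + x^3 + 1), pattern 6; mod 5: f = (x + 1)(x + 2)(x^2 + 3x + 4)(x^2 + 4x + 1), pattern 2+2+1+1; mod 13: f = (x + 2)(x + 5)(x + 6)(x^3 + 4), pattern 3+1+1+1; mod 19: f = (x^2 + 10x + 15)(x^2 + 13x + 13)(x^2 + 15x + 10), pattern 2+2+2; mod 67: f = (x^3 + 18)(x^3 + 48), pattern 3+3. No other pattern occurs in this range, so the set of observed cycle types is {6, 2+2+1+1, 3+1+1+1, 2+2+2, 3+3}. The candidates containing elements of all these cycle types are S_3 x S_3 (6T9) of order 36, (S_3 x S_3) : C_2 (6T13) of order 72, S_6 (6T16) of order 720; the others are excluded. The observed types are precisely the cycle types that occur in S_3 x S_3 (6T9) (apart from the identity). Each of the other remaining candidates has further cycle types, and by the Chebotarev density theorem the matching factorization patterns would occur for a proportion of primes equal to their share of the group: (S_3 x S_3) : C_2 (6T13) additionally contains elements of type 4+2, 3+2+1, 2+1+1+1+1 (36 of its 72 elements, about 50% of primes); S_6 (6T16) additionally contains elements of type 5+1, 4+2, 4+1+1, 3+2+1, 2+1+1+1+1 (459 of its 720 elements, about 64% of primes). None of the 16 primes tested shows any such pattern (for each of these groups the chance of that is below 10^-4), which rules them out. Hence G = S_3 x S_3 (6T9), of order 36.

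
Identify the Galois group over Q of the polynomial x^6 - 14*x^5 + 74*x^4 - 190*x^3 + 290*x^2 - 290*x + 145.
The polynomial f is an irreducible sextic over Q, so G = Gal(f/Q) is one of the 16 transitive subgroups 6T1, ..., 6T16 of S_6. The discriminant of f is 90962560000 = 301600^2, a perfect square, so G is contained in A_6. The transitive groups of degree 6 contained in A_6 are: A_4 (6T4, order 12), S_4 (6T7, order 24), (C_3 x C_3) : C_4 (6T10, order 36), PSL(2,5) (6T12, order 60), A_6 (6T15, order 360). By Dedekind's theorem, for a prime p not dividing disc(f) the degrees of the irreducible factors of f mod p form the cycle type of an element of G. Factoring f modulo the 19 such primes p <= 83 (skipping 2, 5, 13, 29, which divide the discriminant), each new pattern first appears at: mod 3: f = (x^2 + 1)(x^4 + x^3 + x^2 + x + 1), pattern 4+2; mod 11: f = (x^3 + x^2 + 5x + 6)(x^3 + 7x^2 + 7x + 4), pattern 3+3; mod 19: f = (x + 13)(x + 16)(x^2 + 16x + 14)(x^2 + 17x + 10), pattern 2+2+1+1; mod 61: f = (x + 12)(x + 22)(x + 29)(x^3 + 45x^2 + 15x + 46), pattern 3+1+1+1. No other pattern occurs in this range, so the set of observed cycle types is {4+2, 3+3, 2+2+1+1, 3+1+1+1}. The candidates containing elements of all these cycle types are (C_3 x C_3) : C_4 (6T10) of order 36, A_6 (6T15) of order 360; the others are excluded. The observed types are precisely the cycle types that occur in (C_3 x C_3) : C_4 (6T10) (apart from the identity). Each of the other remaining candidates has further cycle types, and by the Chebotarev density theorem the matching factorization patterns would occur for a proportion of primes equal to their share of the group: A_6 (6T15) additionally contains elements of type 5+1 (144 of its 360 elements, about 40% of primes). None of the 19 primes tested shows any such pattern (for each of these groups the chance of that is below 10^-4), which rules them out. Hence G = (C_3 x C_3) : C_4 (6T10), of order 36.

(C_3 x C_3) : C_4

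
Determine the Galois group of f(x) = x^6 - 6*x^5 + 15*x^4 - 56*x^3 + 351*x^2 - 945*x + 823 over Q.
(S_3 x S_3) : C_2 (also written G72)

The polynomial f is an irreducible sextic over Q, so G = Gal(f/Q) is one of the 16 transitive subgroups 6T1, ..., 6T16 of S_6. The discriminant of f is -2200994196714027, which is not a perfect square, so G is not contained in A_6. The transitive groups of degree 6 not contained in A_6 are: C_6 (6T1, order 6), S_3 (6T2, order 6), D_6 (6T3, order 12), C_3 x S_3 (6T5, order 18), A_4 x C_2 (6T6, order 24), S_4 (6T8, order 24), S_3 x S_3 (6T9, order 36), S_4 x C_2 (6T11, order 48), (S_3 x S_3) : C_2 (6T13, order 72), PGL(2,5) (6T14, order 120), S_6 (6T16, order 720). By Dedekind's theorem, for a prime p not dividing disc(f) the degrees of the irreducible factors of f mod p form the cycle type of an element of G. Factoring f modulo the 25 such primes p <= 127 (skipping 3, 11, 13, 17, 43, 109, which divide the discriminant), each new pattern first appears at: mod 2: f = (x^6 + x^4 + x^2 + x + 1), pattern 6; mod 7: f = (x + 2)(x^2 + 3x + 6)(x^3 + 3x^2 + 2x + 5), pattern 3+2+1; mod 23: f = (x^2 + 19x + 20)(x^4 + 21x^3 + 10x^2 + x + 17), pattern 4+2; mod 31: f = (x + 12)(x + 26)(x^2 + 4x + 29)(x^2 + 14x + 19), pattern 2+2+1+1; mod 61: f = (x + 7)(x + 18)(x + 32)(x + 60)(x^2 + 60x + 56), pattern 2+1+1+1+1; mod 97: f = (x + 22)(x + 71)(x + 79)(x^3 + 16x^2 + 91x + 38), pattern 3+1+1+1; mod 113: f = (x^2 + 28x + 45)(x^2 + 93x + 4)(x^2 + 99x + 73), pattern 2+2+2; mod 127: f = (x^3 + 7x^2 + 106x + 7)(x^3 + 114x^2 + 45), pattern 3+3. No other pattern occurs in this range, so the set of observed cycle types is {6, 3+2+1, 4+2, 2+2+1+1, 2+1+1+1+1, 3+1+1+1, 2+2+2, 3+3}. The candidates containing elements of all these cycle types are (S_3 x S_3) : C_2 (6T13) of order 72, S_6 (6T16) of order 720; the others are excluded. The observed types are precisely the cycle types that occur in (S_3 x S_3) : C_2 (6T13) (apart from the identity). Each of the other remaining candidates has further cycle types, and by the Chebotarev density theorem the matching factorization patterns would occur for a proportion of primes equal to their share of the group: S_6 (6T16) additionally contains elements of type 5+1, 4+1+1 (234 of its 720 elements, about 32% of primes). None of the 25 primes tested shows any such pattern (for each of these groups the chance of that is below 10^-4), which rules them out. Hence G = (S_3 x S_3) : C_2 (6T13), of order 72.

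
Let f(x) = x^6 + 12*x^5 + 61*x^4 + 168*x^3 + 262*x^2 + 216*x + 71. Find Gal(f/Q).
A_4 (order 12)

The polynomial f is an irreducible sextic over Q, so G = Gal(f/Q) is one of the 16 transitive subgroups 6T1, ..., 6T16 of S_6. The discriminant of f is 153664 = 392^2, a perfect square, so G is contained in A_6. The transitive groups of degree 6 contained in A_6 are: A_4 (6T4, order 12), S_4 (6T7, order 24), (C_3 x C_3) : C_4 (6T10, order 36), PSL(2,5) (6T12, order 60), A_6 (6T15, order 360). By Dedekind's theorem, for a prime p not dividing disc(f) the degrees of the irreducible factors of f mod p form the cycle type of an element of G. Factoring f modulo the 33 such primes p <= 149 (skipping 2, 7, which divide the discriminant), each new pattern first appears at: mod 3: f = (x^3 + 2x + 1)(x^3 + 2x + 2), pattern 3+3; mod 13: f = (x + 8)(x + 9)(x^2 + 4x + 9)(x^2 + 4x + 10), pattern 2+2+1+1. No other pattern occurs in this range, so the set of observed cycle types is {3+3, 2+2+1+1}. The candidates containing elements of all these cycle types are A_4 (6T4) of order 12, S_4 (6T7) of order 24, (C_3 x C_3) : C_4 (6T10) of order 36, PSL(2,5) (6T12) of order 60, A_6 (6T15) of order 360; the others are excluded. The observed types are precisely the cycle types that occur in A_4 (6T4) (apart from the identity). Each of the other remaining candidates has further cycle types, and by the Chebotarev density theorem the matching factorization patterns would occur for a proportion of primes equal to their share of the group: S_4 (6T7) additionally contains elements of type 4+2 (6 of its 24 elements, about 25% of primes); (C_3 x C_3) : C_4 (6T10) additionally contains elements of type 4+2, 3+1+1+1 (22 of its 36 elements, about 61% of primes); PSL(2,5) (6T12) additionally contains elements of type 5+1 (24 of its 60 elements, about 40% of primes); A_6 (6T15) additionally contains elements of type 5+1, 4+2, 3+1+1+1 (274 of its 360 elements, about 76% of primes). None of the 33 primes tested shows any such pattern (for each of these groups the chance of that is below 10^-4), which rules them out. Hence G = A_4 (6T4), of order 12.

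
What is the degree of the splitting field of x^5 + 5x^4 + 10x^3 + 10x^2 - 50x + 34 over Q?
60

The degree of the splitting field over Q equals the order of the Galois group, so first determine the group. The polynomial f is an irreducible quintic over Q, so G = Gal(f/Q) is a transitive subgroup of S_5: one of C_5 (5T1, order 5), D_5 (5T2, order 10), F_20 (5T3, order 20), A_5 (5T4, order 60) or S_5 (5T5, order 120). The discriminant of f is 58564000000 = 242000^2, a perfect square, so G is contained in A_5. The transitive groups of degree 5 contained in A_5 are: C_5 (5T1, order 5), D_5 (5T2, order 10), A_5 (5T4, order 60). By Dedekind's theorem, for a prime p not dividing disc(f) the degrees of the irreducible factors of f mod p form the cycle type of an element of G. Factoring f modulo the 3 such primes p <= 13 (skipping 2, 5, 11, which divide the discriminant), each new pattern first appears at: mod 3: f = (x^5 + 2x^4 + x^3 + x^2 + x + 1), pattern 5; mod 13: f = (x + 7)(x + 9)(x^3 + 2x^2 + 6x + 9), pattern 3+1+1. No other pattern occurs in this range, so the set of observed cycle types is {5, 3+1+1}. Among the candidates above, the only group containing elements of all these cycle types is A_5 (5T4) — each of C_5 (5T1), D_5 (5T2) lacks at least one of them. Hence G = A_5 (5T4), of order 60. The Galois group A_5 (5T4) has order 60, so the splitting field has degree 60 over Q.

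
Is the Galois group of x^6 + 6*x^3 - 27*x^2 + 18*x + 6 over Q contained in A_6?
No

The polynomial is irreducible of degree 6 over Q. Its discriminant is 304930925568, which is not a perfect square. A Galois group lies in the alternating group exactly when the discriminant is a square in Q, so the Galois group (D_6) is not contained in A_6.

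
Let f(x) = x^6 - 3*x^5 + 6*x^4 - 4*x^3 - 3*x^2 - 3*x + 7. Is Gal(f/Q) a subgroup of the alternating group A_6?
The polynomial is irreducible of degree 6 over Q. Its discriminant is -51195483, which is not a perfect square. A Galois group lies in the alternating group exactly when the discriminant is a square in Q, so the Galois group (C_3 x S_3) is not contained in A_6.

No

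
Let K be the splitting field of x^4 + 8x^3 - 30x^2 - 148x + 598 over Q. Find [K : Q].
8

The degree of the splitting field over Q equals the order of the Galois group, so first determine the group. The polynomial is an irreducible quartic over Q and its discriminant is -6543790848, which is not a perfect square, so the Galois group is not contained in A_4. The resolvent cubic y^3 + 30*y^2 - 3576*y - 131936 has exactly one rational root, so the Galois group is C_4 or D_4. The quartic remains irreducible over Q(sqrt(disc)), so the group is D_4. The Galois group D_4 (4T3) has order 8, so the splitting field has degree 8 over Q.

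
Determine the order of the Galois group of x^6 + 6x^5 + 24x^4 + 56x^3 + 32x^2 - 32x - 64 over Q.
24

The degree of the splitting field over Q equals the order of the Galois group, so first determine the group. The polynomial f is an irreducible sextic over Q, so G = Gal(f/Q) is one of the 16 transitive subgroups 6T1, ..., 6T16 of S_6. The discriminant of f is 870211913777152, which is not a perfect square, so G is not contained in A_6. The transitive groups of degree 6 not contained in A_6 are: C_6 (6T1, order 6), S_3 (6T2, order 6), D_6 (6T3, order 12), C_3 x S_3 (6T5, order 18), A_4 x C_2 (6T6, order 24), S_4 (6T8, order 24), S_3 x S_3 (6T9, order 36), S_4 x C_2 (6T11, order 48), (S_3 x S_3) : C_2 (6T13, order 72), PGL(2,5) (6T14, order 120), S_6 (6T16, order 720). By Dedekind's theorem, for a prime p not dividing disc(f) the degrees of the irreducible factors of f mod p form the cycle type of an element of G. Factoring f modulo the 22 such primes p <= 89 (skipping 2, 37, which divide the discriminant), each new pattern first appears at: mod 3: f = (x^3 + x^2 + x + 2)(x^3 + 2x^2 + 1), pattern 3+3; mod 5: f = (x^2 + 2)(x^2 + 2x + 3)(x^2 + 4x + 1), pattern 2+2+2; mod 17: f = (x + 4)(x + 15)(x^4 + 4x^3 + 7x^2 + 6x + 8), pattern 4+1+1; mod 67: f = (x + 10)(x + 59)(x^2 + 2x + 26)(x^2 + 2x + 66), pattern 2+2+1+1. No other pattern occurs in this range, so the set of observed cycle types is {3+3, 2+2+2, 4+1+1, 2+2+1+1}. The candidates containing elements of all these cycle types are S_4 (6T8) of order 24, S_4 x C_2 (6T11) of order 48, PGL(2,5) (6T14) of order 120, S_6 (6T16) of order 720; the others are excluded. The observed types are precisely the cycle types that occur in S_4 (6T8) (apart from the identity). Each of the other remaining candidates has further cycle types, and by the Chebotarev density theorem the matching factorization patterns would occur for a proportion of primes equal to their share of the group: S_4 x C_2 (6T11) additionally contains elements of type 6, 4+2, 2+1+1+1+1 (17 of its 48 elements, about 35% of primes); PGL(2,5) (6T14) additionally contains elements of type 6, 5+1 (44 of its 120 elements, about 37% of primes); S_6 (6T16) additionally contains elements of type 6, 5+1, 4+2, 3+2+1, 3+1+1+1, 2+1+1+1+1 (529 of its 720 elements, about 73% of primes). None of the 22 primes tested shows any such pattern (for each of these groups the chance of that is below 10^-4), which rules them out. Hence G = S_4 (6T8), of order 24. The Galois group S_4 (6T8) has order 24, so the splitting field has degree 24 over Q.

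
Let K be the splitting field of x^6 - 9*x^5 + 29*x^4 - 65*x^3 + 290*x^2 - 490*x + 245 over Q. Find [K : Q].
The degree of the splitting field over Q equals the order of the Galois group, so first determine the group. The polynomial f is an irreducible sextic over Q, so G = Gal(f/Q) is one of the 16 transitive subgroups 6T1, ..., 6T16 of S_6. The discriminant of f is 598116723780625 = 24456425^2, a perfect square, so G is contained in A_6. The transitive groups of degree 6 contained in A_6 are: A_4 (6T4, order 12), S_4 (6T7, order 24), (C_3 x C_3) : C_4 (6T10, order 36), PSL(2,5) (6T12, order 60), A_6 (6T15, order 360). By Dedekind's theorem, for a prime p not dividing disc(f) the degrees of the irreducible factors of f mod p form the cycle type of an element of G. Factoring f modulo the 21 such primes p <= 101 (skipping 5, 7, 29, 61, 79, which divide the discriminant), each new pattern first appears at: mod 2: f = (x^2 + x + 1)(x^4 + x + 1), pattern 4+2; mod 11: f = (x^3 + 7x + 2)(x^3 + 2x^2 + 7), pattern 3+3; mod 19: f = (x + 11)(x + 13)(x^2 + 7x + 3)(x^2 + 17x + 5), pattern 2+2+1+1; mod 101: f = (x + 22)(x + 70)(x + 94)(x^3 + 7x^2 + 53x + 39), pattern 3+1+1+1. No other pattern occurs in this range, so the set of observed cycle types is {4+2, 3+3, 2+2+1+1, 3+1+1+1}. The candidates containing elements of all these cycle types are (C_3 x C_3) : C_4 (6T10) of order 36, A_6 (6T15) of order 360; the others are excluded. The observed types are precisely the cycle types that occur in (C_3 x C_3) : C_4 (6T10) (apart from the identity). Each of the other remaining candidates has further cycle types, and by the Chebotarev density theorem the matching factorization patterns would occur for a proportion of primes equal to their share of the group: A_6 (6T15) additionally contains elements of type 5+1 (144 of its 360 elements, about 40% of primes). None of the 21 primes tested shows any such pattern (for each of these groups the chance of that is below 10^-4), which rules them out. Hence G = (C_3 x C_3) : C_4 (6T10), of order 36. The Galois group (C_3 x C_3) : C_4 (6T10) has order 36, so the splitting field has degree 36 over Q.

36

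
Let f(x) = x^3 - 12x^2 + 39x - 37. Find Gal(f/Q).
The polynomial is an irreducible cubic over Q and its discriminant is 729 = 27^2, a perfect square. For an irreducible cubic, a square discriminant forces the Galois group to be A_3, the cyclic group of order 3.

C_3 (also written C3)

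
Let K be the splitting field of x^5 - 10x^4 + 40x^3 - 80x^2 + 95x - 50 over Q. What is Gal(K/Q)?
The polynomial f is an irreducible quintic over Q, so G = Gal(f/Q) is a transitive subgroup of S_5: one of C_5 (5T1, order 5), D_5 (5T2, order 10), F_20 (5T3, order 20), A_5 (5T4, order 60) or S_5 (5T5, order 120). The discriminant of f is 259200000, which is not a perfect square, so G is not contained in A_5. The transitive groups of degree 5 not contained in A_5 are: F_20 (5T3, order 20), S_5 (5T5, order 120). By Dedekind's theorem, for a prime p not dividing disc(f) the degrees of the irreducible factors of f mod p form the cycle type of an element of G. Factoring f modulo the 18 such primes p <= 73 (skipping 2, 3, 5, which divide the discriminant), each new pattern first appears at: mod 7: f = (x + 4)(x^4 + 5x^2 + 5x + 5), pattern 4+1; mod 11: f = (x + 4)(x^2 + 9x + 10)(x^2 + 10x + 7), pattern 2+2+1; mod 19: f = (x^5 + 9x^4 + 2x^3 + 15x^2 + 7), pattern 5. No other pattern occurs in this range, so the set of observed cycle types is {4+1, 2+2+1, 5}. The candidates containing elements of all these cycle types are F_20 (5T3) of order 20, S_5 (5T5) of order 120; the others are excluded. The observed types are precisely the cycle types that occur in F_20 (5T3) (apart from the identity). Each of the other remaining candidates has further cycle types, and by the Chebotarev density theorem the matching factorization patterns would occur for a proportion of primes equal to their share of the group: S_5 (5T5) additionally contains elements of type 3+2, 3+1+1, 2+1+1+1 (50 of its 120 elements, about 42% of primes). None of the 18 primes tested shows any such pattern (for each of these groups the chance of that is below 10^-4), which rules them out. Hence G = F_20 (5T3), of order 20.

5T3: F_20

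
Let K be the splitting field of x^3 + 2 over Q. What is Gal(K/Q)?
S_3 (order 6)

The polynomial is an irreducible cubic over Q and its discriminant is -108, which is not a perfect square. For an irreducible cubic, a non-square discriminant gives Galois group S_3.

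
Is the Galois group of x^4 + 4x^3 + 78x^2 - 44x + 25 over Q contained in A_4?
Yes

The polynomial is irreducible of degree 4 over Q. Its discriminant is 12230590464 = 110592^2, a perfect square. A Galois group lies in the alternating group exactly when the discriminant is a square in Q, so the Galois group (A_4) is contained in A_4.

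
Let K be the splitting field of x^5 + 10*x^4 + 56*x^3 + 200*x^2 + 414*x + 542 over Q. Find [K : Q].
The degree of the splitting field over Q equals the order of the Galois group, so first determine the group. The polynomial f is an irreducible quintic over Q, so G = Gal(f/Q) is a transitive subgroup of S_5: one of C_5 (5T1, order 5), D_5 (5T2, order 10), F_20 (5T3, order 20), A_5 (5T4, order 60) or S_5 (5T5, order 120). The discriminant of f is 37149830992, which is not a perfect square, so G is not contained in A_5. The transitive groups of degree 5 not contained in A_5 are: F_20 (5T3, order 20), S_5 (5T5, order 120). By Dedekind's theorem, for a prime p not dividing disc(f) the degrees of the irreducible factors of f mod p form the cycle type of an element of G. Factoring f modulo the 5 such primes p <= 13 (skipping 2, which divides the discriminant), each new pattern first appears at: mod 3: f = (x^5 + x^4 + 2x^3 + 2x^2 + 2), pattern 5; mod 5: f = (x + 3)(x^4 + 2x^3 + 4), pattern 4+1; mod 13: f = (x + 5)(x + 10)(x^3 + 8x^2 + 3x + 2), pattern 3+1+1. No other pattern occurs in this range, so the set of observed cycle types is {5, 4+1, 3+1+1}. Among the candidates above, the only group containing elements of all these cycle types is S_5 (5T5) — F_20 (5T3) lacks at least one of them. Hence G = S_5 (5T5), of order 120. The Galois group S_5 (5T5) has order 120, so the splitting field has degree 120 over Q.

120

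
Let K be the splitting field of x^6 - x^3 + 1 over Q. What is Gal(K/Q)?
6T1: C_6

The polynomial f is an irreducible sextic over Q, so G = Gal(f/Q) is one of the 16 transitive subgroups 6T1, ..., 6T16 of S_6. The discriminant of f is -19683, which is not a perfect square, so G is not contained in A_6. The transitive groups of degree 6 not contained in A_6 are: C_6 (6T1, order 6), S_3 (6T2, order 6), D_6 (6T3, order 12), C_3 x S_3 (6T5, order 18), A_4 x C_2 (6T6, order 24), S_4 (6T8, order 24), S_3 x S_3 (6T9, order 36), S_4 x C_2 (6T11, order 48), (S_3 x S_3) : C_2 (6T13, order 72), PGL(2,5) (6T14, order 120), S_6 (6T16, order 720). By Dedekind's theorem, for a prime p not dividing disc(f) the degrees of the irreducible factors of f mod p form the cycle type of an element of G. Factoring f modulo the 37 such primes p <= 163 (skipping 3, which divides the discriminant), each new pattern first appears at: mod 2: f = (x^6 + x^3 + 1), pattern 6; mod 7: f = (x^3 + 2)(x^3 + 4), pattern 3+3; mod 17: f = (x^2 + 7x + 1)(x^2 + 13x + 1)(x^2 + 14x + 1), pattern 2+2+2; mod 19: f = (x + 4)(x + 5)(x + 6)(x + 9)(x + 16)(x + 17), pattern 1+1+1+1+1+1. No other pattern occurs in this range, so the set of observed cycle types is {6, 3+3, 2+2+2, 1+1+1+1+1+1}. The candidates containing elements of all these cycle types are C_6 (6T1) of order 6, D_6 (6T3) of order 12, C_3 x S_3 (6T5) of order 18, A_4 x C_2 (6T6) of order 24, S_3 x S_3 (6T9) of order 36, S_4 x C_2 (6T11) of order 48, (S_3 x S_3) : C_2 (6T13) of order 72, PGL(2,5) (6T14) of order 120, S_6 (6T16) of order 720; the others are excluded. The observed types are precisely the cycle types that occur in C_6 (6T1). Each of the other remaining candidates has further cycle types, and by the Chebotarev density theorem the matching factorization patterns would occur for a proportion of primes equal to their share of the group: D_6 (6T3) additionally contains elements of type 2+2+1+1 (3 of its 12 elements, about 25% of primes); C_3 x S_3 (6T5) additionally contains elements of type 3+1+1+1 (4 of its 18 elements, about 22% of primes); A_4 x C_2 (6T6) additionally contains elements of type 2+2+1+1, 2+1+1+1+1 (6 of its 24 elements, about 25% of primes); S_3 x S_3 (6T9) additionally contains elements of type 3+1+1+1, 2+2+1+1 (13 of its 36 elements, about 36% of primes); S_4 x C_2 (6T11) additionally contains elements of type 4+2, 4+1+1, 2+2+1+1, 2+1+1+1+1 (24 of its 48 elements, about 50% of primes); (S_3 x S_3) : C_2 (6T13) additionally contains elements of type 4+2, 3+2+1, 3+1+1+1, 2+2+1+1, 2+1+1+1+1 (49 of its 72 elements, about 68% of primes); PGL(2,5) (6T14) additionally contains elements of type 5+1, 4+1+1, 2+2+1+1 (69 of its 120 elements, about 58% of primes); S_6 (6T16) additionally contains elements of type 5+1, 4+2, 4+1+1, 3+2+1, 3+1+1+1, 2+2+1+1, 2+1+1+1+1 (544 of its 720 elements, about 76% of primes). None of the 37 primes tested shows any such pattern (for each of these groups the chance of that is below 10^-4), which rules them out. Hence G = C_6 (6T1), of order 6.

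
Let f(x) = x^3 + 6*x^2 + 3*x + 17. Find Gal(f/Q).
S_3

The polynomial is an irreducible cubic over Q and its discriminant is -16767, which is not a perfect square. For an irreducible cubic, a non-square discriminant gives Galois group S_3.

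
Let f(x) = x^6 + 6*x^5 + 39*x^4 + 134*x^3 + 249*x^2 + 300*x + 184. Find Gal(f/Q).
The polynomial f is an irreducible sextic over Q, so G = Gal(f/Q) is one of the 16 transitive subgroups 6T1, ..., 6T16 of S_6. The discriminant of f is 273843168325632, which is not a perfect square, so G is not contained in A_6. The transitive groups of degree 6 not contained in A_6 are: C_6 (6T1, order 6), S_3 (6T2, order 6), D_6 (6T3, order 12), C_3 x S_3 (6T5, order 18), A_4 x C_2 (6T6, order 24), S_4 (6T8, order 24), S_3 x S_3 (6T9, order 36), S_4 x C_2 (6T11, order 48), (S_3 x S_3) : C_2 (6T13, order 72), PGL(2,5) (6T14, order 120), S_6 (6T16, order 720). By Dedekind's theorem, for a prime p not dividing disc(f) the degrees of the irreducible factors of f mod p form the cycle type of an element of G. Factoring f modulo the 79 such primes p <= 431 (skipping 2, 3, 19, 97, which divide the discriminant), each new pattern first appears at: mod 5: f = (x^6 + x^5 + 4x^4 + 4x^3 + 4x^2 + 4), pattern 6; mod 7: f = (x^2 + 4)(x^2 + x + 6)(x^2 + 5x + 3), pattern 2+2+2; mod 11: f = (x + 1)(x + 10)(x^2 + 2x + 5)(x^2 + 4x + 5), pattern 2+2+1+1; mod 13: f = (x^3 + 3x^2 + 10)(x^3 + 3x^2 + 4x + 8), pattern 3+3; mod 181: f = (x + 38)(x + 104)(x + 127)(x + 134)(x + 158)(x + 169), pattern 1+1+1+1+1+1. No other pattern occurs in this range, so the set of observed cycle types is {6, 2+2+2, 2+2+1+1, 3+3, 1+1+1+1+1+1}. The candidates containing elements of all these cycle types are D_6 (6T3) of order 12, A_4 x C_2 (6T6) of order 24, S_3 x S_3 (6T9) of order 36, S_4 x C_2 (6T11) of order 48, (S_3 x S_3) : C_2 (6T13) of order 72, PGL(2,5) (6T14) of order 120, S_6 (6T16) of order 720; the others are excluded. The observed types are precisely the cycle types that occur in D_6 (6T3). Each of the other remaining candidates has further cycle types, and by the Chebotarev density theorem the matching factorization patterns would occur for a proportion of primes equal to their share of the group: A_4 x C_2 (6T6) additionally contains elements of type 2+1+1+1+1 (3 of its 24 elements, about 12% of primes); S_3 x S_3 (6T9) additionally contains elements of type 3+1+1+1 (4 of its 36 elements, about 11% of primes); S_4 x C_2 (6T11) additionally contains elements of type 4+2, 4+1+1, 2+1+1+1+1 (15 of its 48 elements, about 31% of primes); (S_3 x S_3) : C_2 (6T13) additionally contains elements of type 4+2, 3+2+1, 3+1+1+1, 2+1+1+1+1 (40 of its 72 elements, about 56% of primes); PGL(2,5) (6T14) additionally contains elements of type 5+1, 4+1+1 (54 of its 120 elements, about 45% of primes); S_6 (6T16) additionally contains elements of type 5+1, 4+2, 4+1+1, 3+2+1, 3+1+1+1, 2+1+1+1+1 (499 of its 720 elements, about 69% of primes). None of the 79 primes tested shows any such pattern (for each of these groups the chance of that is below 10^-4), which rules them out. Hence G = D_6 (6T3), of order 12.

D_6 (order 12)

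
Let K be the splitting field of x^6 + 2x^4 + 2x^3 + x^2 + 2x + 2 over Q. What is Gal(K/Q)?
The polynomial f is an irreducible sextic over Q, so G = Gal(f/Q) is one of the 16 transitive subgroups 6T1, ..., 6T16 of S_6. The discriminant of f is -187648, which is not a perfect square, so G is not contained in A_6. The transitive groups of degree 6 not contained in A_6 are: C_6 (6T1, order 6), S_3 (6T2, order 6), D_6 (6T3, order 12), C_3 x S_3 (6T5, order 18), A_4 x C_2 (6T6, order 24), S_4 (6T8, order 24), S_3 x S_3 (6T9, order 36), S_4 x C_2 (6T11, order 48), (S_3 x S_3) : C_2 (6T13, order 72), PGL(2,5) (6T14, order 120), S_6 (6T16, order 720). By Dedekind's theorem, for a prime p not dividing disc(f) the degrees of the irreducible factors of f mod p form the cycle type of an element of G. Factoring f modulo the 29 such primes p <= 113 (skipping 2, which divides the discriminant), each new pattern first appears at: mod 3: f = (x^6 + 2x^4 + 2x^3 + x^2 + 2x + 2), pattern 6; mod 5: f = (x + 4)(x^2 + x + 2)(x^3 + x + 4), pattern 3+2+1; mod 7: f = (x^2 + 6x + 6)(x^4 + x^3 + 4x^2 + 5), pattern 4+2; mod 17: f = (x^3 + x + 5)(x^3 + x + 14), pattern 3+3; mod 19: f = (x^2 + 10x + 7)(x^2 + 12x + 5)(x^2 + 16x + 12), pattern 2+2+2; mod 37: f = (x + 21)(x + 34)(x^2 + 3x + 10)(x^2 + 16x + 35), pattern 2+2+1+1; mod 41: f = (x + 2)(x + 17)(x + 22)(x^3 + x + 33), pattern 3+1+1+1; mod 113: f = (x + 11)(x + 21)(x + 23)(x + 79)(x^2 + 92x + 103), pattern 2+1+1+1+1. No other pattern occurs in this range, so the set of observed cycle types is {6, 3+2+1, 4+2, 3+3, 2+2+2, 2+2+1+1, 3+1+1+1, 2+1+1+1+1}. The candidates containing elements of all these cycle types are (S_3 x S_3) : C_2 (6T13) of order 72, S_6 (6T16) of order 720; the others are excluded. The observed types are precisely the cycle types that occur in (S_3 x S_3) : C_2 (6T13) (apart from the identity). Each of the other remaining candidates has further cycle types, and by the Chebotarev density theorem the matching factorization patterns would occur for a proportion of primes equal to their share of the group: S_6 (6T16) additionally contains elements of type 5+1, 4+1+1 (234 of its 720 elements, about 32% of primes). None of the 29 primes tested shows any such pattern (for each of these groups the chance of that is below 10^-4), which rules them out. Hence G = (S_3 x S_3) : C_2 (6T13), of order 72.

(S_3 x S_3) : C_2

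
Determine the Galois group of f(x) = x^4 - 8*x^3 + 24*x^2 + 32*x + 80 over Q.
The polynomial is an irreducible quartic over Q and its discriminant is 1358954496 = 36864^2, a perfect square, so the Galois group is contained in A_4. The resolvent cubic y^3 - 24*y^2 - 576*y + 1536 is irreducible over Q. An irreducible resolvent with square discriminant gives A_4.

A_4, the alternating group on 4 letters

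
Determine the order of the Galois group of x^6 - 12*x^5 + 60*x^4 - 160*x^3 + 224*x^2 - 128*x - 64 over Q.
The degree of the splitting field over Q equals the order of the Galois group, so first determine the group. The polynomial f is an irreducible sextic over Q, so G = Gal(f/Q) is one of the 16 transitive subgroups 6T1, ..., 6T16 of S_6. The discriminant of f is 36352603193344 = 6029312^2, a perfect square, so G is contained in A_6. The transitive groups of degree 6 contained in A_6 are: A_4 (6T4, order 12), S_4 (6T7, order 24), (C_3 x C_3) : C_4 (6T10, order 36), PSL(2,5) (6T12, order 60), A_6 (6T15, order 360). By Dedekind's theorem, for a prime p not dividing disc(f) the degrees of the irreducible factors of f mod p form the cycle type of an element of G. Factoring f modulo the 79 such primes p <= 419 (skipping 2, 23, which divide the discriminant), each new pattern first appears at: mod 3: f = (x^3 + x^2 + x + 2)(x^3 + 2x^2 + 1), pattern 3+3; mod 5: f = (x^2 + x + 1)(x^4 + 2x^3 + 2x^2 + x + 1), pattern 4+2; mod 19: f = (x + 7)(x + 8)(x^2 + 14x + 9)(x^2 + 16x + 5), pattern 2+2+1+1; mod 223: f = (x + 30)(x + 65)(x + 107)(x + 112)(x + 154)(x + 189), pattern 1+1+1+1+1+1. No other pattern occurs in this range, so the set of observed cycle types is {3+3, 4+2, 2+2+1+1, 1+1+1+1+1+1}. The candidates containing elements of all these cycle types are S_4 (6T7) of order 24, (C_3 x C_3) : C_4 (6T10) of order 36, A_6 (6T15) of order 360; the others are excluded. The observed types are precisely the cycle types that occur in S_4 (6T7). Each of the other remaining candidates has further cycle types, and by the Chebotarev density theorem the matching factorization patterns would occur for a proportion of primes equal to their share of the group: (C_3 x C_3) : C_4 (6T10) additionally contains elements of type 3+1+1+1 (4 of its 36 elements, about 11% of primes); A_6 (6T15) additionally contains elements of type 5+1, 3+1+1+1 (184 of its 360 elements, about 51% of primes). None of the 79 primes tested shows any such pattern (for each of these groups the chance of that is below 10^-4), which rules them out. Hence G = S_4 (6T7), of order 24. The Galois group S_4 (6T7) has order 24, so the splitting field has degree 24 over Q.

24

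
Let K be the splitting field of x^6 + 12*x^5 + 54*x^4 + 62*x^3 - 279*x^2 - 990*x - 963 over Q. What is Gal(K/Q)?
A_4

The polynomial f is an irreducible sextic over Q, so G = Gal(f/Q) is one of the 16 transitive subgroups 6T1, ..., 6T16 of S_6. The discriminant of f is 1323222688272384 = 36376128^2, a perfect square, so G is contained in A_6. The transitive groups of degree 6 contained in A_6 are: A_4 (6T4, order 12), S_4 (6T7, order 24), (C_3 x C_3) : C_4 (6T10, order 36), PSL(2,5) (6T12, order 60), A_6 (6T15, order 360). By Dedekind's theorem, for a prime p not dividing disc(f) the degrees of the irreducible factors of f mod p form the cycle type of an element of G. Factoring f modulo the 33 such primes p <= 149 (skipping 2, 3, which divide the discriminant), each new pattern first appears at: mod 5: f = (x^3 + 3x^2 + 4x + 3)(x^3 + 4x^2 + 3x + 4), pattern 3+3; mod 17: f = (x + 2)(x + 11)(x^2 + x + 7)(x^2 + 15x + 6), pattern 2+2+1+1; mod 71: f = (x + 36)(x + 38)(x + 49)(x + 50)(x + 58)(x + 65), pattern 1+1+1+1+1+1. No other pattern occurs in this range, so the set of observed cycle types is {3+3, 2+2+1+1, 1+1+1+1+1+1}. The candidates containing elements of all these cycle types are A_4 (6T4) of order 12, S_4 (6T7) of order 24, (C_3 x C_3) : C_4 (6T10) of order 36, PSL(2,5) (6T12) of order 60, A_6 (6T15) of order 360; the others are excluded. The observed types are precisely the cycle types that occur in A_4 (6T4). Each of the other remaining candidates has further cycle types, and by the Chebotarev density theorem the matching factorization patterns would occur for a proportion of primes equal to their share of the group: S_4 (6T7) additionally contains elements of type 4+2 (6 of its 24 elements, about 25% of primes); (C_3 x C_3) : C_4 (6T10) additionally contains elements of type 4+2, 3+1+1+1 (22 of its 36 elements, about 61% of primes); PSL(2,5) (6T12) additionally contains elements of type 5+1 (24 of its 60 elements, about 40% of primes); A_6 (6T15) additionally contains elements of type 5+1, 4+2, 3+1+1+1 (274 of its 360 elements, about 76% of primes). None of the 33 primes tested shows any such pattern (for each of these groups the chance of that is below 10^-4), which rules them out. Hence G = A_4 (6T4), of order 12.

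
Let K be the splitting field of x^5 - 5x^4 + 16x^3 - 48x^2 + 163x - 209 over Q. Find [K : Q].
120

The degree of the splitting field over Q equals the order of the Galois group, so first determine the group. The polynomial f is an irreducible quintic over Q, so G = Gal(f/Q) is a transitive subgroup of S_5: one of C_5 (5T1, order 5), D_5 (5T2, order 10), F_20 (5T3, order 20), A_5 (5T4, order 60) or S_5 (5T5, order 120). The discriminant of f is 1152865046992, which is not a perfect square, so G is not contained in A_5. The transitive groups of degree 5 not contained in A_5 are: F_20 (5T3, order 20), S_5 (5T5, order 120). By Dedekind's theorem, for a prime p not dividing disc(f) the degrees of the irreducible factors of f mod p form the cycle type of an element of G. Factoring f modulo the 5 such primes p <= 13 (skipping 2, which divides the discriminant), each new pattern first appears at: mod 3: f = (x^5 + x^4 + x^3 + x + 1), pattern 5; mod 5: f = (x + 3)(x^4 + 2x^3 + 2x + 2), pattern 4+1; mod 13: f = (x + 1)(x + 3)(x^3 + 4x^2 + 10x + 4), pattern 3+1+1. No other pattern occurs in this range, so the set of observed cycle types is {5, 4+1, 3+1+1}. Among the candidates above, the only group containing elements of all these cycle types is S_5 (5T5) — F_20 (5T3) lacks at least one of them. Hence G = S_5 (5T5), of order 120. The Galois group S_5 (5T5) has order 120, so the splitting field has degree 120 over Q.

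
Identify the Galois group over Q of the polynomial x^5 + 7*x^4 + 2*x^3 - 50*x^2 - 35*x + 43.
The polynomial f is an irreducible quintic over Q, so G = Gal(f/Q) is a transitive subgroup of S_5: one of C_5 (5T1, order 5), D_5 (5T2, order 10), F_20 (5T3, order 20), A_5 (5T4, order 60) or S_5 (5T5, order 120). The discriminant of f is 15352201216 = 123904^2, a perfect square, so G is contained in A_5. The transitive groups of degree 5 contained in A_5 are: C_5 (5T1, order 5), D_5 (5T2, order 10), A_5 (5T4, order 60). By Dedekind's theorem, for a prime p not dividing disc(f) the degrees of the irreducible factors of f mod p form the cycle type of an element of G. Factoring f modulo the 14 such primes p <= 53 (skipping 2, 11, which divide the discriminant), each new pattern first appears at: mod 3: f = (x^5 + x^4 + 2x^3 + x^2 + x + 1), pattern 5; mod 23: f = (x + 2)(x + 4)(x + 12)(x + 16)(x + 19), pattern 1+1+1+1+1. No other pattern occurs in this range, so the set of observed cycle types is {5, 1+1+1+1+1}. The candidates containing elements of all these cycle types are C_5 (5T1) of order 5, D_5 (5T2) of order 10, A_5 (5T4) of order 60; the others are excluded. The observed types are precisely the cycle types that occur in C_5 (5T1). Each of the other remaining candidates has further cycle types, and by the Chebotarev density theorem the matching factorization patterns would occur for a proportion of primes equal to their share of the group: D_5 (5T2) additionally contains elements of type 2+2+1 (5 of its 10 elements, about 50% of primes); A_5 (5T4) additionally contains elements of type 3+1+1, 2+2+1 (35 of its 60 elements, about 58% of primes). None of the 14 primes tested shows any such pattern (for each of these groups the chance of that is below 10^-4), which rules them out. Hence G = C_5 (5T1), of order 5.

C_5, the cyclic group of order 5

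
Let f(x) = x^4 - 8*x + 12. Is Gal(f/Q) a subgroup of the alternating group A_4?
Yes

The polynomial is irreducible of degree 4 over Q. Its discriminant is 331776 = 576^2, a perfect square. A Galois group lies in the alternating group exactly when the discriminant is a square in Q, so the Galois group (A_4) is contained in A_4.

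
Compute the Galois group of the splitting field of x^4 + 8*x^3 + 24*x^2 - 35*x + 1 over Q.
The polynomial is an irreducible quartic over Q and its discriminant is -112679563, which is not a perfect square, so the Galois group is not contained in A_4. The resolvent cubic y^3 - 24*y^2 - 284*y - 1193 is irreducible over Q. An irreducible resolvent with non-square discriminant gives S_4.

S_4, the symmetric group on 4 letters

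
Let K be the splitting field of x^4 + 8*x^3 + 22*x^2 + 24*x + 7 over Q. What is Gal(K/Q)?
D_4

The polynomial is an irreducible quartic over Q and its discriminant is -1024, which is not a perfect square, so the Galois group is not contained in A_4. The resolvent cubic y^3 - 22*y^2 + 164*y - 408 has exactly one rational root, so the Galois group is C_4 or D_4. The quartic remains irreducible over Q(sqrt(disc)), so the group is D_4.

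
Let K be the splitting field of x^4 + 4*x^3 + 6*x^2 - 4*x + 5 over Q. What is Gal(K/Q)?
A_4 (also written A4)

The polynomial is an irreducible quartic over Q and its discriminant is 331776 = 576^2, a perfect square, so the Galois group is contained in A_4. The resolvent cubic y^3 - 6*y^2 - 36*y + 24 is irreducible over Q. An irreducible resolvent with square discriminant gives A_4.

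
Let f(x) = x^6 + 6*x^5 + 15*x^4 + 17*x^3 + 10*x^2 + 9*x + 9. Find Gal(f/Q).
The polynomial f is an irreducible sextic over Q, so G = Gal(f/Q) is one of the 16 transitive subgroups 6T1, ..., 6T16 of S_6. The discriminant of f is -141432219, which is not a perfect square, so G is not contained in A_6. The transitive groups of degree 6 not contained in A_6 are: C_6 (6T1, order 6), S_3 (6T2, order 6), D_6 (6T3, order 12), C_3 x S_3 (6T5, order 18), A_4 x C_2 (6T6, order 24), S_4 (6T8, order 24), S_3 x S_3 (6T9, order 36), S_4 x C_2 (6T11, order 48), (S_3 x S_3) : C_2 (6T13, order 72), PGL(2,5) (6T14, order 120), S_6 (6T16, order 720). By Dedekind's theorem, for a prime p not dividing disc(f) the degrees of the irreducible factors of f mod p form the cycle type of an element of G. Factoring f modulo the 4 such primes p <= 11 (skipping 3, which divides the discriminant), each new pattern first appears at: mod 2: f = (x^6 + x^4 + x^3 + x + 1), pattern 6; mod 5: f = (x^3 + 2x + 4)(x^3 + x^2 + 3x + 1), pattern 3+3; mod 7: f = (x + 2)(x^5 + 4x^4 + 3x^2 + 4x + 1), pattern 5+1; mod 11: f = (x + 3)(x^2 + 8x + 6)(x^3 + 6x^2 + 7x + 6), pattern 3+2+1. No other pattern occurs in this range, so the set of observed cycle types is {6, 3+3, 5+1, 3+2+1}. Among the candidates above, the only group containing elements of all these cycle types is S_6 (6T16); every other candidate lacks at least one of them. Hence G = S_6 (6T16), of order 720.

S_6, the symmetric group on 6 letters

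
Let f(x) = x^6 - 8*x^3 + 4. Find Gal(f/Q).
The polynomial f is an irreducible sextic over Q, so G = Gal(f/Q) is one of the 16 transitive subgroups 6T1, ..., 6T16 of S_6. The discriminant of f is 1289945088, which is not a perfect square, so G is not contained in A_6. The transitive groups of degree 6 not contained in A_6 are: C_6 (6T1, order 6), S_3 (6T2, order 6), D_6 (6T3, order 12), C_3 x S_3 (6T5, order 18), A_4 x C_2 (6T6, order 24), S_4 (6T8, order 24), S_3 x S_3 (6T9, order 36), S_4 x C_2 (6T11, order 48), (S_3 x S_3) : C_2 (6T13, order 72), PGL(2,5) (6T14, order 120), S_6 (6T16, order 720). By Dedekind's theorem, for a prime p not dividing disc(f) the degrees of the irreducible factors of f mod p form the cycle type of an element of G. Factoring f modulo the 23 such primes p <= 97 (skipping 2, 3, which divide the discriminant), each new pattern first appears at: mod 5: f = (x^6 + 2x^3 + 4), pattern 6; mod 11: f = (x + 2)(x + 8)(x^2 + 3x + 9)(x^2 + 9x + 4), pattern 2+2+1+1; mod 13: f = (x + 1)(x + 3)(x + 9)(x^3 + 4), pattern 3+1+1+1; mod 31: f = (x^2 + 3x + 28)(x^2 + 13x + 16)(x^2 + 15x + 18), pattern 2+2+2; mod 97: f = (x^3 + 16)(x^3 + 73), pattern 3+3. No other pattern occurs in this range, so the set of observed cycle types is {6, 2+2+1+1, 3+1+1+1, 2+2+2, 3+3}. The candidates containing elements of all these cycle types are S_3 x S_3 (6T9) of order 36, (S_3 x S_3) : C_2 (6T13) of order 72, S_6 (6T16) of order 720; the others are excluded. The observed types are precisely the cycle types that occur in S_3 x S_3 (6T9) (apart from the identity). Each of the other remaining candidates has further cycle types, and by the Chebotarev density theorem the matching factorization patterns would occur for a proportion of primes equal to their share of the group: (S_3 x S_3) : C_2 (6T13) additionally contains elements of type 4+2, 3+2+1, 2+1+1+1+1 (36 of its 72 elements, about 50% of primes); S_6 (6T16) additionally contains elements of type 5+1, 4+2, 4+1+1, 3+2+1, 2+1+1+1+1 (459 of its 720 elements, about 64% of primes). None of the 23 primes tested shows any such pattern (for each of these groups the chance of that is below 10^-4), which rules them out. Hence G = S_3 x S_3 (6T9), of order 36.

6T9: S_3 x S_3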